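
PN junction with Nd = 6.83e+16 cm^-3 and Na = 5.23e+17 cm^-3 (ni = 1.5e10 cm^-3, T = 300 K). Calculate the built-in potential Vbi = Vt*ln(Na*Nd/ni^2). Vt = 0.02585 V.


Step 1: Compute Na*Nd/ni^2 = 5.23e+17 * 6.83e+16 / (1.5e10)^2 = 1.5876e+14
Step 2: ln(1.5876e+14) = 32.6984
Step 3: Vbi = 0.02585 * 32.6984 = 0.845 V

0.845


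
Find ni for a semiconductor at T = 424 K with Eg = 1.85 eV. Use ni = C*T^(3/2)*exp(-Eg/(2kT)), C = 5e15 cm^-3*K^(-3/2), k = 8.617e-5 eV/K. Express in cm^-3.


Step 1: Compute kT = 8.617e-5 * 424 = 0.03653608 eV
Step 2: Exponent = -Eg/(2kT) = -1.85/(2*0.03653608) = -25.31744
Step 3: T^(3/2) = 424^1.5 = 8730.69
Step 4: ni = 5e15 * 8730.69 * exp(-25.31744) = 4.41e+08 cm^-3

4.41e+08


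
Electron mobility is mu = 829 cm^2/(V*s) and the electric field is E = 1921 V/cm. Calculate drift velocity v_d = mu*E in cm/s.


Step 1: v_d = mu * E
Step 2: v_d = 829 * 1921 = 1592509
Step 3: v_d = 1.59e+06 cm/s

1.59e+06


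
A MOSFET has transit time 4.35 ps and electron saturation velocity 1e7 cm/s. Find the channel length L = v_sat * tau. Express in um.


Step 1: tau in seconds = 4.35 ps * 1e-12 = 4.3500e-12 s
Step 2: L = v_sat * tau = 1e7 * 4.3500e-12 = 4.3500e-05 cm
Step 3: L in um = 4.3500e-05 * 1e4 = 0.435 um

0.435


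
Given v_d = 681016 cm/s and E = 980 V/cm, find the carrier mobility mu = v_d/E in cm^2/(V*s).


Step 1: mu = v_d / E
Step 2: mu = 681016 / 980
Step 3: mu = 694.91 cm^2/(V*s)

694.91


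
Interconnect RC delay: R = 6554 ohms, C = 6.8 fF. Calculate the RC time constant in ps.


Step 1: tau = R * C
Step 2: tau = 6554 * 6.8 fF = 6554 * 6.8e-15 F
Step 3: tau = 4.45672e-11 s = 44.5672 ps

44.5672


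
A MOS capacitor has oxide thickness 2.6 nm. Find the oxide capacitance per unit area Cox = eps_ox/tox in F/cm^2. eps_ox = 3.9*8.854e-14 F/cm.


Step 1: eps_ox = 3.9 * 8.854e-14 = 3.45306e-13 F/cm
Step 2: tox in cm = 2.6 nm * 1e-7 = 2.6000e-07 cm
Step 3: Cox = 3.45306e-13 / 2.6000e-07 = 1.33e-06 F/cm^2

1.33e-06


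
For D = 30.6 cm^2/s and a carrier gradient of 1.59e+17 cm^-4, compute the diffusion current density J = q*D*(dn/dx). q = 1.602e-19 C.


Step 1: J = q * D * (dn/dx)
Step 2: J = 1.602e-19 * 30.6 * 1.59e+17
Step 3: J = 7.79e-01 A/cm^2

7.79e-01


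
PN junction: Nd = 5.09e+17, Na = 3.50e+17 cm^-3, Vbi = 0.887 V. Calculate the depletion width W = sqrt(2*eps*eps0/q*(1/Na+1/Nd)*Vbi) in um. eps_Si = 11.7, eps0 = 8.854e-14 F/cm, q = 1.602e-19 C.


Step 1: 1/Na + 1/Nd = 1/3.50e+17 + 1/5.09e+17 = 4.82178e-18
Step 2: 2*eps*eps0/q = 2*11.7*8.854e-14/1.602e-19 = 1.293281e+07
Step 3: W^2 = 1.293281e+07 * 4.82178e-18 * 0.887 = 5.53126e-11
Step 4: W = sqrt(5.53126e-11) = 7.437e-06 cm = 0.07437 um

0.07437


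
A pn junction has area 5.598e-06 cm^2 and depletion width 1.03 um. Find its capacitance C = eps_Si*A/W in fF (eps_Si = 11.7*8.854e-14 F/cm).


Step 1: eps_Si = 11.7 * 8.854e-14 = 1.035918e-12 F/cm
Step 2: W in cm = 1.03 * 1e-4 = 1.03e-04 cm
Step 3: C = 1.035918e-12 * 5.598e-06 / 1.03e-04 = 5.630164e-14 F
Step 4: C = 56.3 fF

56.3


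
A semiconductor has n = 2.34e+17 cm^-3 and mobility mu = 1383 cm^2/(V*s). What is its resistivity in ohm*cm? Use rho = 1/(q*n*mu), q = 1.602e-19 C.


Step 1: sigma = q * n * mu = 1.602e-19 * 2.34e+17 * 1383 = 5.18442e+01 S/cm
Step 2: rho = 1 / sigma = 1 / 5.18442e+01 = 0.01929 ohm*cm

0.01929


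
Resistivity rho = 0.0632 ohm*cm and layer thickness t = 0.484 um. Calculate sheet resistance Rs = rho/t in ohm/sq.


Step 1: Convert thickness to cm: t = 0.484 um = 4.8400e-05 cm
Step 2: Rs = rho / t = 0.0632 / 4.8400e-05
Step 3: Rs = 1305.8 ohm/sq

1305.8


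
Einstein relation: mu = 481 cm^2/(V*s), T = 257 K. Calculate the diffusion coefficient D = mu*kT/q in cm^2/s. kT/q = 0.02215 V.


Step 1: D = mu * (kT/q)
Step 2: D = 481 * 0.02215
Step 3: D = 10.65 cm^2/s

10.65


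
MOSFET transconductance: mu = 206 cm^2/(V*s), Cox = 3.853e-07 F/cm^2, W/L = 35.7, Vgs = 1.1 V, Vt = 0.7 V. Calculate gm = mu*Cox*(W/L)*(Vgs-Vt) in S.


Step 1: Vov = Vgs - Vt = 1.1 - 0.7 = 0.4 V
Step 2: gm = mu * Cox * (W/L) * Vov
Step 3: gm = 206 * 3.853e-07 * 35.7 * 0.4 = 1.13e-03 S

1.13e-03


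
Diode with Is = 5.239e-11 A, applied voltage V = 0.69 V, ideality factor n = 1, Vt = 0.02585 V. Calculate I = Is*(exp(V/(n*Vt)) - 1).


Step 1: V/(n*Vt) = 0.69/(1*0.02585) = 26.6925
Step 2: exp(26.6925) = 3.9121e+11
Step 3: I = 5.239e-11 * (3.9121e+11 - 1) = 2.05e+01 A

2.05e+01


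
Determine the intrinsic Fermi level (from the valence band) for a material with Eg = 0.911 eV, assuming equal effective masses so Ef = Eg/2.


Step 1: For an intrinsic semiconductor, the Fermi level sits at midgap.
Step 2: Ef = Eg / 2 = 0.911 / 2 = 0.4555 eV

0.4555


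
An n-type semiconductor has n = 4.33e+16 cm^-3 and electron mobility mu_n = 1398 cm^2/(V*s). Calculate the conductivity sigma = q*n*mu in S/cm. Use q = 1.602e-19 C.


Step 1: sigma = q * n * mu
Step 2: sigma = 1.602e-19 * 4.33e+16 * 1398
Step 3: sigma = 9.697e+00 S/cm

9.697e+00


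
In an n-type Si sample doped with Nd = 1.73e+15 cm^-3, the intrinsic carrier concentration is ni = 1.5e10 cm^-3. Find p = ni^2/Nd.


Step 1: Since Nd >> ni, n ≈ Nd = 1.73e+15 cm^-3
Step 2: p = ni^2 / n = (1.5e10)^2 / 1.73e+15
Step 3: p = 2.25e20 / 1.73e+15 = 1.30e+05 cm^-3

1.30e+05


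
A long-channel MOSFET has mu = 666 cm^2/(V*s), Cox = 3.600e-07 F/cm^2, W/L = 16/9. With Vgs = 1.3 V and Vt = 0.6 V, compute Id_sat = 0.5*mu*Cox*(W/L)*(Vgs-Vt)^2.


Step 1: Overdrive voltage Vov = Vgs - Vt = 1.3 - 0.6 = 0.7 V
Step 2: W/L = 16/9 = 1.77778
Step 3: Id = 0.5 * 666 * 3.600e-07 * 1.77778 * 0.7^2
Step 4: Id = 1.04e-04 A

1.04e-04


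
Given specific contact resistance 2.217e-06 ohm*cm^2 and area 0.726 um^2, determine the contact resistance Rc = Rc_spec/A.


Step 1: Convert area to cm^2: 0.726 um^2 = 7.2600e-09 cm^2
Step 2: Rc = Rc_spec / A = 2.217e-06 / 7.2600e-09
Step 3: Rc = 3.05e+02 ohms

3.05e+02


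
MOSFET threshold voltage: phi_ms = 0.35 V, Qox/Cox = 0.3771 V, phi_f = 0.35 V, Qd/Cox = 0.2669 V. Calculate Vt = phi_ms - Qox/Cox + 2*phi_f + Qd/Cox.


Step 1: Vt = phi_ms - Qox/Cox + 2*phi_f + Qd/Cox
Step 2: Vt = 0.35 - 0.3771 + 2*0.35 + 0.2669
Step 3: Vt = 0.35 - 0.3771 + 0.7 + 0.2669
Step 4: Vt = 0.9398 V

0.9398


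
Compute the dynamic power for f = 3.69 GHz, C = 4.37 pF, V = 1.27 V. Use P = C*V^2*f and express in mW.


Step 1: V^2 = 1.27^2 = 1.6129 V^2
Step 2: P = C*V^2*f = 4.37e-12 F * 1.6129 * 3.69e9 Hz
Step 3: P = 2.600849637e-02 W
Step 4: P = 26.008 mW

26.008


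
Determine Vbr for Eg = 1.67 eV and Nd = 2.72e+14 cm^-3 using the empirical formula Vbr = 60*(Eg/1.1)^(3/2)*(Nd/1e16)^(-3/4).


Step 1: Eg/1.1 = 1.67/1.1 = 1.518182
Step 2: (Eg/1.1)^1.5 = 1.518182^1.5 = 1.870621
Step 3: (Nd/1e16)^(-0.75) = (0.0272)^(-0.75) = 14.930465
Step 4: Vbr = 60 * 1.870621 * 14.930465 = 1675.8 V

1675.8


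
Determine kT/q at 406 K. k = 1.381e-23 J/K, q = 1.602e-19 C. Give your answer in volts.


Step 1: kT = 1.381e-23 * 406 = 5.60686e-21 J
Step 2: Vt = kT/q = 5.60686e-21 / 1.602e-19
Step 3: Vt = 0.035 V

0.035


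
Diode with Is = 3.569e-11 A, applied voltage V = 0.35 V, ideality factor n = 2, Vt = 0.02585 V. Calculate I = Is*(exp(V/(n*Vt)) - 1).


Step 1: V/(n*Vt) = 0.35/(2*0.02585) = 6.7698
Step 2: exp(6.7698) = 8.7114e+02
Step 3: I = 3.569e-11 * (8.7114e+02 - 1) = 3.11e-08 A

3.11e-08


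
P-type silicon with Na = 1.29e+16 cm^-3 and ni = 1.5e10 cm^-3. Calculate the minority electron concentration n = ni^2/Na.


Step 1: Majority hole concentration p ≈ Na = 1.29e+16 cm^-3
Step 2: n = ni^2 / Na = (1.5e10)^2 / 1.29e+16
Step 3: n = 1.74e+04 cm^-3

1.74e+04


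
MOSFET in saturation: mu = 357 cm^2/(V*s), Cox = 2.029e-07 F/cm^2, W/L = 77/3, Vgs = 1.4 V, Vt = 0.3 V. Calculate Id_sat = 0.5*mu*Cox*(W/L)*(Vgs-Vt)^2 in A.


Step 1: Overdrive voltage Vov = Vgs - Vt = 1.4 - 0.3 = 1.1 V
Step 2: W/L = 77/3 = 25.6667
Step 3: Id = 0.5 * 357 * 2.029e-07 * 25.6667 * 1.1^2
Step 4: Id = 1.12e-03 A

1.12e-03


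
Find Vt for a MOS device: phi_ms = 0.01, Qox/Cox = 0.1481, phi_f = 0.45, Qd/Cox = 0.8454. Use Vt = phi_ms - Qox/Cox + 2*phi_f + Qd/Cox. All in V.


Step 1: Vt = phi_ms - Qox/Cox + 2*phi_f + Qd/Cox
Step 2: Vt = 0.01 - 0.1481 + 2*0.45 + 0.8454
Step 3: Vt = 0.01 - 0.1481 + 0.9 + 0.8454
Step 4: Vt = 1.6073 V

1.6073


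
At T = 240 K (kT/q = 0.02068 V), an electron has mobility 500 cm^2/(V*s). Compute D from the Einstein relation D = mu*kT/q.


Step 1: D = mu * (kT/q)
Step 2: D = 500 * 0.02068
Step 3: D = 10.34 cm^2/s

10.34


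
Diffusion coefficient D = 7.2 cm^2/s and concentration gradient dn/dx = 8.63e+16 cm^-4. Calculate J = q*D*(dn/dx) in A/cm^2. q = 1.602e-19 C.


Step 1: J = q * D * (dn/dx)
Step 2: J = 1.602e-19 * 7.2 * 8.63e+16
Step 3: J = 9.95e-02 A/cm^2

9.95e-02


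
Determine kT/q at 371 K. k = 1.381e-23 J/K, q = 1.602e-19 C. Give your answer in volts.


Step 1: kT = 1.381e-23 * 371 = 5.12351e-21 J
Step 2: Vt = kT/q = 5.12351e-21 / 1.602e-19
Step 3: Vt = 0.03198 V

0.03198


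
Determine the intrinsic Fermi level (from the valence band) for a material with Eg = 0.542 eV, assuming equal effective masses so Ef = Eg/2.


Step 1: For an intrinsic semiconductor, the Fermi level sits at midgap.
Step 2: Ef = Eg / 2 = 0.542 / 2 = 0.271 eV

0.271


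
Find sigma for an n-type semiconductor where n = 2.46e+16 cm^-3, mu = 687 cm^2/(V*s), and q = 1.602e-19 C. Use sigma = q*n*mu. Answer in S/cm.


Step 1: sigma = q * n * mu
Step 2: sigma = 1.602e-19 * 2.46e+16 * 687
Step 3: sigma = 2.707e+00 S/cm

2.707e+00


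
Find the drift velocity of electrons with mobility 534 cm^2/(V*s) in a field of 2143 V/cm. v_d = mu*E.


Step 1: v_d = mu * E
Step 2: v_d = 534 * 2143 = 1144362
Step 3: v_d = 1.14e+06 cm/s

1.14e+06


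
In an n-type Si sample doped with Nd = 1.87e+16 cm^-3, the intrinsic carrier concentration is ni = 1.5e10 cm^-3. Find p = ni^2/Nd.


Step 1: Since Nd >> ni, n ≈ Nd = 1.87e+16 cm^-3
Step 2: p = ni^2 / n = (1.5e10)^2 / 1.87e+16
Step 3: p = 2.25e20 / 1.87e+16 = 1.20e+04 cm^-3

1.20e+04


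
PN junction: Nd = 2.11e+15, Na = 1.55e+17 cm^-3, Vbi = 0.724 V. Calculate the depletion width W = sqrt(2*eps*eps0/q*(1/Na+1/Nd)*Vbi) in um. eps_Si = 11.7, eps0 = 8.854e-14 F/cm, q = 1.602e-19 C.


Step 1: 1/Na + 1/Nd = 1/1.55e+17 + 1/2.11e+15 = 4.80385e-16
Step 2: 2*eps*eps0/q = 2*11.7*8.854e-14/1.602e-19 = 1.293281e+07
Step 3: W^2 = 1.293281e+07 * 4.80385e-16 * 0.724 = 4.49802e-09
Step 4: W = sqrt(4.49802e-09) = 6.707e-05 cm = 0.6707 um

0.6707


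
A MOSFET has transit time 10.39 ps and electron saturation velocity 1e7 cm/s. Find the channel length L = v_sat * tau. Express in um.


Step 1: tau in seconds = 10.39 ps * 1e-12 = 1.0390e-11 s
Step 2: L = v_sat * tau = 1e7 * 1.0390e-11 = 1.0390e-04 cm
Step 3: L in um = 1.0390e-04 * 1e4 = 1.039 um

1.039


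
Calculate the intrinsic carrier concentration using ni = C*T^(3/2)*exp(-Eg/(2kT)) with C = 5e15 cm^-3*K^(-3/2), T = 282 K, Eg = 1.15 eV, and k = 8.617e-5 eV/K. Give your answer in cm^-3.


Step 1: Compute kT = 8.617e-5 * 282 = 0.02429994 eV
Step 2: Exponent = -Eg/(2kT) = -1.15/(2*0.02429994) = -23.66261
Step 3: T^(3/2) = 282^1.5 = 4735.59
Step 4: ni = 5e15 * 4735.59 * exp(-23.66261) = 1.25e+09 cm^-3

1.25e+09


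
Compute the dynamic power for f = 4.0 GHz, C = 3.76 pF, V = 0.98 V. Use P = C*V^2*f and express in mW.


Step 1: V^2 = 0.98^2 = 0.9604 V^2
Step 2: P = C*V^2*f = 3.76e-12 F * 0.9604 * 4.0e9 Hz
Step 3: P = 1.4444416e-02 W
Step 4: P = 14.444 mW

14.444


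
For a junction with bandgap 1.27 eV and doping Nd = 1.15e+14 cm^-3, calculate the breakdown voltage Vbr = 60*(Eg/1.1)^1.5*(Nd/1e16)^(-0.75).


Step 1: Eg/1.1 = 1.27/1.1 = 1.154545
Step 2: (Eg/1.1)^1.5 = 1.154545^1.5 = 1.240556
Step 3: (Nd/1e16)^(-0.75) = (0.0115)^(-0.75) = 28.475845
Step 4: Vbr = 60 * 1.240556 * 28.475845 = 2119.6 V

2119.6


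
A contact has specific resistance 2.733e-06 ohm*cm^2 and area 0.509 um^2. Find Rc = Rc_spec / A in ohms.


Step 1: Convert area to cm^2: 0.509 um^2 = 5.0900e-09 cm^2
Step 2: Rc = Rc_spec / A = 2.733e-06 / 5.0900e-09
Step 3: Rc = 5.37e+02 ohms

5.37e+02


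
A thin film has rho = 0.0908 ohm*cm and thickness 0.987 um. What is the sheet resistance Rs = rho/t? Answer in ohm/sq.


Step 1: Convert thickness to cm: t = 0.987 um = 9.8700e-05 cm
Step 2: Rs = rho / t = 0.0908 / 9.8700e-05
Step 3: Rs = 920.0 ohm/sq

920.0


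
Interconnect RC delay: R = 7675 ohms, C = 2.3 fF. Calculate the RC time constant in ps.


Step 1: tau = R * C
Step 2: tau = 7675 * 2.3 fF = 7675 * 2.3e-15 F
Step 3: tau = 1.76525e-11 s = 17.6525 ps

17.6525


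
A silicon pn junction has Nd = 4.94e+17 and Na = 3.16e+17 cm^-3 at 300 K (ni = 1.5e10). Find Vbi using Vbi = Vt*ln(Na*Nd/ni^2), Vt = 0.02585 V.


Step 1: Compute Na*Nd/ni^2 = 3.16e+17 * 4.94e+17 / (1.5e10)^2 = 6.9380e+14
Step 2: ln(6.9380e+14) = 34.1732
Step 3: Vbi = 0.02585 * 34.1732 = 0.883 V

0.883


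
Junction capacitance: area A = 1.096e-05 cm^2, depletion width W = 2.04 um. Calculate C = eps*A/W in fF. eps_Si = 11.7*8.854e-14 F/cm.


Step 1: eps_Si = 11.7 * 8.854e-14 = 1.035918e-12 F/cm
Step 2: W in cm = 2.04 * 1e-4 = 2.04e-04 cm
Step 3: C = 1.035918e-12 * 1.096e-05 / 2.04e-04 = 5.565520e-14 F
Step 4: C = 55.66 fF

55.66


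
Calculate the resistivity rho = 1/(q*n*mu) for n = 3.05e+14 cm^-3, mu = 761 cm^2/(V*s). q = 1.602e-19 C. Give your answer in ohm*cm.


Step 1: sigma = q * n * mu = 1.602e-19 * 3.05e+14 * 761 = 3.71832e-02 S/cm
Step 2: rho = 1 / sigma = 1 / 3.71832e-02 = 26.89 ohm*cm

26.89


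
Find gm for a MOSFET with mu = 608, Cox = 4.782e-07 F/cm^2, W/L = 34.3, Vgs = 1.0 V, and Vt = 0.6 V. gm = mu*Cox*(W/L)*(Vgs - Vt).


Step 1: Vov = Vgs - Vt = 1.0 - 0.6 = 0.4 V
Step 2: gm = mu * Cox * (W/L) * Vov
Step 3: gm = 608 * 4.782e-07 * 34.3 * 0.4 = 3.99e-03 S

3.99e-03


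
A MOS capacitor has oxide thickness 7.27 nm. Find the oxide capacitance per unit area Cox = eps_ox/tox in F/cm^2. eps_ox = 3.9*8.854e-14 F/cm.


Step 1: eps_ox = 3.9 * 8.854e-14 = 3.45306e-13 F/cm
Step 2: tox in cm = 7.27 nm * 1e-7 = 7.2700e-07 cm
Step 3: Cox = 3.45306e-13 / 7.2700e-07 = 4.75e-07 F/cm^2

4.75e-07


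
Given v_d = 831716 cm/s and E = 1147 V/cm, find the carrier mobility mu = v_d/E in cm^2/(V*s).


Step 1: mu = v_d / E
Step 2: mu = 831716 / 1147
Step 3: mu = 725.12 cm^2/(V*s)

725.12


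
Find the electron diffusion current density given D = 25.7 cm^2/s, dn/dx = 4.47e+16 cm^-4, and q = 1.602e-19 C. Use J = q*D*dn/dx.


Step 1: J = q * D * (dn/dx)
Step 2: J = 1.602e-19 * 25.7 * 4.47e+16
Step 3: J = 1.84e-01 A/cm^2

1.84e-01


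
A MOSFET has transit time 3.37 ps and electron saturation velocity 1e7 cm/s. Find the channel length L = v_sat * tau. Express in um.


Step 1: tau in seconds = 3.37 ps * 1e-12 = 3.3700e-12 s
Step 2: L = v_sat * tau = 1e7 * 3.3700e-12 = 3.3700e-05 cm
Step 3: L in um = 3.3700e-05 * 1e4 = 0.337 um

0.337


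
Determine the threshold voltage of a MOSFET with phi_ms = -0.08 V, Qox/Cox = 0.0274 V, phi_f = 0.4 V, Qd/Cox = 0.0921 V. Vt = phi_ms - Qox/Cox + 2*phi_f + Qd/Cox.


Step 1: Vt = phi_ms - Qox/Cox + 2*phi_f + Qd/Cox
Step 2: Vt = -0.08 - 0.0274 + 2*0.4 + 0.0921
Step 3: Vt = -0.08 - 0.0274 + 0.8 + 0.0921
Step 4: Vt = 0.7847 V

0.7847


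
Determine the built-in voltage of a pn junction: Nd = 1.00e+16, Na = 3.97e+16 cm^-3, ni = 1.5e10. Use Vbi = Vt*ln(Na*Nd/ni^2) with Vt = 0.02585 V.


Step 1: Compute Na*Nd/ni^2 = 3.97e+16 * 1.00e+16 / (1.5e10)^2 = 1.7644e+12
Step 2: ln(1.7644e+12) = 28.1988
Step 3: Vbi = 0.02585 * 28.1988 = 0.729 V

0.729


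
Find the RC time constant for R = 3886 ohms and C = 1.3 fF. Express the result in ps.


Step 1: tau = R * C
Step 2: tau = 3886 * 1.3 fF = 3886 * 1.3e-15 F
Step 3: tau = 5.0518e-12 s = 5.0518 ps

5.0518


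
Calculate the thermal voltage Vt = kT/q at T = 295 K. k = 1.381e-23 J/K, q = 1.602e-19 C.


Step 1: kT = 1.381e-23 * 295 = 4.07395e-21 J
Step 2: Vt = kT/q = 4.07395e-21 / 1.602e-19
Step 3: Vt = 0.02543 V

0.02543


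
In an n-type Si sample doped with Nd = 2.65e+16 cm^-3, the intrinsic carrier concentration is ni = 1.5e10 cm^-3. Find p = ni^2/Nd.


Step 1: Since Nd >> ni, n ≈ Nd = 2.65e+16 cm^-3
Step 2: p = ni^2 / n = (1.5e10)^2 / 2.65e+16
Step 3: p = 2.25e20 / 2.65e+16 = 8.49e+03 cm^-3

8.49e+03


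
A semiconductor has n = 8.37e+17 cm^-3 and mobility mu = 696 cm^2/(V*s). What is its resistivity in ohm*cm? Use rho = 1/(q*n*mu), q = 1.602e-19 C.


Step 1: sigma = q * n * mu = 1.602e-19 * 8.37e+17 * 696 = 9.33248e+01 S/cm
Step 2: rho = 1 / sigma = 1 / 9.33248e+01 = 0.01072 ohm*cm

0.01072


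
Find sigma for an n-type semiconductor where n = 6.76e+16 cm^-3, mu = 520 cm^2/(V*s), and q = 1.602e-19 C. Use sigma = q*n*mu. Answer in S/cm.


Step 1: sigma = q * n * mu
Step 2: sigma = 1.602e-19 * 6.76e+16 * 520
Step 3: sigma = 5.631e+00 S/cm

5.631e+00


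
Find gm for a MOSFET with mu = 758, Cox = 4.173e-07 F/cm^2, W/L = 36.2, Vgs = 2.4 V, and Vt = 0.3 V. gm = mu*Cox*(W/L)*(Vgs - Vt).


Step 1: Vov = Vgs - Vt = 2.4 - 0.3 = 2.1 V
Step 2: gm = mu * Cox * (W/L) * Vov
Step 3: gm = 758 * 4.173e-07 * 36.2 * 2.1 = 2.40e-02 S

2.40e-02


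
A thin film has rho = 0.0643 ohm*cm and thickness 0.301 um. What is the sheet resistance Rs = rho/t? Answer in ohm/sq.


Step 1: Convert thickness to cm: t = 0.301 um = 3.0100e-05 cm
Step 2: Rs = rho / t = 0.0643 / 3.0100e-05
Step 3: Rs = 2136.2 ohm/sq

2136.2


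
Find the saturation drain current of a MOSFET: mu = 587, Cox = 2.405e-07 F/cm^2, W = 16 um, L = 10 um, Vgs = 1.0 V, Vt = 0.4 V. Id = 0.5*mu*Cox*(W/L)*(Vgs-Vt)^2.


Step 1: Overdrive voltage Vov = Vgs - Vt = 1.0 - 0.4 = 0.6 V
Step 2: W/L = 16/10 = 1.6
Step 3: Id = 0.5 * 587 * 2.405e-07 * 1.6 * 0.6^2
Step 4: Id = 4.07e-05 A

4.07e-05


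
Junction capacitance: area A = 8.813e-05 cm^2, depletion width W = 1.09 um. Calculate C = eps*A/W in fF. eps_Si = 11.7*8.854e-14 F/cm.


Step 1: eps_Si = 11.7 * 8.854e-14 = 1.035918e-12 F/cm
Step 2: W in cm = 1.09 * 1e-4 = 1.09e-04 cm
Step 3: C = 1.035918e-12 * 8.813e-05 / 1.09e-04 = 8.375730e-13 F
Step 4: C = 837.57 fF

837.57


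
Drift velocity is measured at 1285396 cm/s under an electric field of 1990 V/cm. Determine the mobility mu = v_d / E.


Step 1: mu = v_d / E
Step 2: mu = 1285396 / 1990
Step 3: mu = 645.93 cm^2/(V*s)

645.93


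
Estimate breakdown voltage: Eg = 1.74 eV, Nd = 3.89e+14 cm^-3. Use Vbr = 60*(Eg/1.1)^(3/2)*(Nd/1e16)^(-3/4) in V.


Step 1: Eg/1.1 = 1.74/1.1 = 1.581818
Step 2: (Eg/1.1)^1.5 = 1.581818^1.5 = 1.989458
Step 3: (Nd/1e16)^(-0.75) = (0.0389)^(-0.75) = 11.416627
Step 4: Vbr = 60 * 1.989458 * 11.416627 = 1362.8 V

1362.8


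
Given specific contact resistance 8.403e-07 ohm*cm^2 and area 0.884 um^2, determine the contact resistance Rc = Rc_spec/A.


Step 1: Convert area to cm^2: 0.884 um^2 = 8.8400e-09 cm^2
Step 2: Rc = Rc_spec / A = 8.403e-07 / 8.8400e-09
Step 3: Rc = 9.51e+01 ohms

9.51e+01


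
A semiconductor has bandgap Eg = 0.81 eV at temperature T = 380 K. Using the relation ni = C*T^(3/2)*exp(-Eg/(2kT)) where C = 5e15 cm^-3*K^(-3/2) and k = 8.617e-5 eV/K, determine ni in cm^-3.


Step 1: Compute kT = 8.617e-5 * 380 = 0.0327446 eV
Step 2: Exponent = -Eg/(2kT) = -0.81/(2*0.0327446) = -12.36845
Step 3: T^(3/2) = 380^1.5 = 7407.56
Step 4: ni = 5e15 * 7407.56 * exp(-12.36845) = 1.57e+14 cm^-3

1.57e+14


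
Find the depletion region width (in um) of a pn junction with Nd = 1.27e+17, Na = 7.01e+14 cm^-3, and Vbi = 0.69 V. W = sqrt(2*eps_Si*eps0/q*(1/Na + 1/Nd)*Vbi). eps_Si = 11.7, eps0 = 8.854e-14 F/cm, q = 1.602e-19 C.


Step 1: 1/Na + 1/Nd = 1/7.01e+14 + 1/1.27e+17 = 1.43441e-15
Step 2: 2*eps*eps0/q = 2*11.7*8.854e-14/1.602e-19 = 1.293281e+07
Step 3: W^2 = 1.293281e+07 * 1.43441e-15 * 0.69 = 1.28002e-08
Step 4: W = sqrt(1.28002e-08) = 1.131e-04 cm = 1.131 um

1.131


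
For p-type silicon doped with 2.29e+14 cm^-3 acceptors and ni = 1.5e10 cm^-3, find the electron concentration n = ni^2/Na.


Step 1: Majority hole concentration p ≈ Na = 2.29e+14 cm^-3
Step 2: n = ni^2 / Na = (1.5e10)^2 / 2.29e+14
Step 3: n = 9.83e+05 cm^-3

9.83e+05


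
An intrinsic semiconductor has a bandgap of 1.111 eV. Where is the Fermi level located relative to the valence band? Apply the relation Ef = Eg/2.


Step 1: For an intrinsic semiconductor, the Fermi level sits at midgap.
Step 2: Ef = Eg / 2 = 1.111 / 2 = 0.5555 eV

0.5555


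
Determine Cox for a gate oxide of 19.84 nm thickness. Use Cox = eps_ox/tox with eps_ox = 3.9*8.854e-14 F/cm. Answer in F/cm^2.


Step 1: eps_ox = 3.9 * 8.854e-14 = 3.45306e-13 F/cm
Step 2: tox in cm = 19.84 nm * 1e-7 = 1.9840e-06 cm
Step 3: Cox = 3.45306e-13 / 1.9840e-06 = 1.74e-07 F/cm^2

1.74e-07


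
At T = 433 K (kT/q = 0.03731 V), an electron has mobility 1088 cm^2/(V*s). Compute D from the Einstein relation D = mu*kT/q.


Step 1: D = mu * (kT/q)
Step 2: D = 1088 * 0.03731
Step 3: D = 40.59 cm^2/s

40.59


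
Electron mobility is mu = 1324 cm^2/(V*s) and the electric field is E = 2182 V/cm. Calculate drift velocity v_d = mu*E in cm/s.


Step 1: v_d = mu * E
Step 2: v_d = 1324 * 2182 = 2888968
Step 3: v_d = 2.89e+06 cm/s

2.89e+06


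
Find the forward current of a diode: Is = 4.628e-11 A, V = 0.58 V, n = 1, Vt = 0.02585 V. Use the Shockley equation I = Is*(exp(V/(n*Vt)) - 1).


Step 1: V/(n*Vt) = 0.58/(1*0.02585) = 22.4371
Step 2: exp(22.4371) = 5.5502e+09
Step 3: I = 4.628e-11 * (5.5502e+09 - 1) = 2.57e-01 A

2.57e-01


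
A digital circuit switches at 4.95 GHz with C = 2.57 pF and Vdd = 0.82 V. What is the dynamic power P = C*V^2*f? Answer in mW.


Step 1: V^2 = 0.82^2 = 0.6724 V^2
Step 2: P = C*V^2*f = 2.57e-12 F * 0.6724 * 4.95e9 Hz
Step 3: P = 8.5539366e-03 W
Step 4: P = 8.554 mW

8.554


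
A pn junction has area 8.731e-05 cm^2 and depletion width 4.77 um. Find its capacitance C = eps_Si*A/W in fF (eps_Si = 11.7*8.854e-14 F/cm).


Step 1: eps_Si = 11.7 * 8.854e-14 = 1.035918e-12 F/cm
Step 2: W in cm = 4.77 * 1e-4 = 4.77e-04 cm
Step 3: C = 1.035918e-12 * 8.731e-05 / 4.77e-04 = 1.896143e-13 F
Step 4: C = 189.61 fF

189.61


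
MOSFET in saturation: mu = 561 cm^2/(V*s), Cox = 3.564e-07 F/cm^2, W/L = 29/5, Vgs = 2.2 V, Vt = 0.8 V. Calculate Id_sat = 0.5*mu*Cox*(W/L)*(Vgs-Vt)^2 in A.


Step 1: Overdrive voltage Vov = Vgs - Vt = 2.2 - 0.8 = 1.4 V
Step 2: W/L = 29/5 = 5.8
Step 3: Id = 0.5 * 561 * 3.564e-07 * 5.8 * 1.4^2
Step 4: Id = 1.14e-03 A

1.14e-03


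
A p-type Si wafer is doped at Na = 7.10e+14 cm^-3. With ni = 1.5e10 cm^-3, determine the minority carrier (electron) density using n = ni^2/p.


Step 1: Majority hole concentration p ≈ Na = 7.10e+14 cm^-3
Step 2: n = ni^2 / Na = (1.5e10)^2 / 7.10e+14
Step 3: n = 3.17e+05 cm^-3

3.17e+05


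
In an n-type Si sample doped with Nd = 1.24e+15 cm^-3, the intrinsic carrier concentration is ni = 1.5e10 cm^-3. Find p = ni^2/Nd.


Step 1: Since Nd >> ni, n ≈ Nd = 1.24e+15 cm^-3
Step 2: p = ni^2 / n = (1.5e10)^2 / 1.24e+15
Step 3: p = 2.25e20 / 1.24e+15 = 1.81e+05 cm^-3

1.81e+05


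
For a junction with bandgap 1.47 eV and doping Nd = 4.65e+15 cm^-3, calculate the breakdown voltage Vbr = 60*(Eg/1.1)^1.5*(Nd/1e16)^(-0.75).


Step 1: Eg/1.1 = 1.47/1.1 = 1.336364
Step 2: (Eg/1.1)^1.5 = 1.336364^1.5 = 1.544853
Step 3: (Nd/1e16)^(-0.75) = (0.465)^(-0.75) = 1.775866
Step 4: Vbr = 60 * 1.544853 * 1.775866 = 164.6 V

164.6


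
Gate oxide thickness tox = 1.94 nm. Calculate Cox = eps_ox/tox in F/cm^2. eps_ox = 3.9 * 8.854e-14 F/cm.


Step 1: eps_ox = 3.9 * 8.854e-14 = 3.45306e-13 F/cm
Step 2: tox in cm = 1.94 nm * 1e-7 = 1.9400e-07 cm
Step 3: Cox = 3.45306e-13 / 1.9400e-07 = 1.78e-06 F/cm^2

1.78e-06


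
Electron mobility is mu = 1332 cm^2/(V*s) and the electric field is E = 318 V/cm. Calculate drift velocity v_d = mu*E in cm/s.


Step 1: v_d = mu * E
Step 2: v_d = 1332 * 318 = 423576
Step 3: v_d = 4.24e+05 cm/s

4.24e+05


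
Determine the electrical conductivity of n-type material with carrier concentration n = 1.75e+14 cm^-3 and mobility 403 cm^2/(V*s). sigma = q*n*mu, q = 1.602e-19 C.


Step 1: sigma = q * n * mu
Step 2: sigma = 1.602e-19 * 1.75e+14 * 403
Step 3: sigma = 1.130e-02 S/cm

1.130e-02


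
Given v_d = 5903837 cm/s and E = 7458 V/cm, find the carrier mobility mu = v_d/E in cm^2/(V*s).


Step 1: mu = v_d / E
Step 2: mu = 5903837 / 7458
Step 3: mu = 791.61 cm^2/(V*s)

791.61


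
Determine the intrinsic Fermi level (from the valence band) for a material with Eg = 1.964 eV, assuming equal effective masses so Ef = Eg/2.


Step 1: For an intrinsic semiconductor, the Fermi level sits at midgap.
Step 2: Ef = Eg / 2 = 1.964 / 2 = 0.982 eV

0.982


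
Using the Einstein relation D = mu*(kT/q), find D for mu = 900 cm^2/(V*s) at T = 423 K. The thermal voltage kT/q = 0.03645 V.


Step 1: D = mu * (kT/q)
Step 2: D = 900 * 0.03645
Step 3: D = 32.81 cm^2/s

32.81


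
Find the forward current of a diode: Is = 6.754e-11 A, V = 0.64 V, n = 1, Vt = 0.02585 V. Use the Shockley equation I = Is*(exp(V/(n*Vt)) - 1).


Step 1: V/(n*Vt) = 0.64/(1*0.02585) = 24.7582
Step 2: exp(24.7582) = 5.6539e+10
Step 3: I = 6.754e-11 * (5.6539e+10 - 1) = 3.82e+00 A

3.82e+00


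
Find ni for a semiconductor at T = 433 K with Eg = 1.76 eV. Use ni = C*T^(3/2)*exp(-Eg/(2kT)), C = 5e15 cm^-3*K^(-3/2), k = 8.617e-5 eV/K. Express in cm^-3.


Step 1: Compute kT = 8.617e-5 * 433 = 0.03731161 eV
Step 2: Exponent = -Eg/(2kT) = -1.76/(2*0.03731161) = -23.58515
Step 3: T^(3/2) = 433^1.5 = 9010.15
Step 4: ni = 5e15 * 9010.15 * exp(-23.58515) = 2.58e+09 cm^-3

2.58e+09


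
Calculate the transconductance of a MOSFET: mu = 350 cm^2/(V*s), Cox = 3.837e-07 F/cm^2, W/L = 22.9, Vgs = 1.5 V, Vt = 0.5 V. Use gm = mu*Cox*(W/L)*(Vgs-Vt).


Step 1: Vov = Vgs - Vt = 1.5 - 0.5 = 1.0 V
Step 2: gm = mu * Cox * (W/L) * Vov
Step 3: gm = 350 * 3.837e-07 * 22.9 * 1.0 = 3.08e-03 S

3.08e-03


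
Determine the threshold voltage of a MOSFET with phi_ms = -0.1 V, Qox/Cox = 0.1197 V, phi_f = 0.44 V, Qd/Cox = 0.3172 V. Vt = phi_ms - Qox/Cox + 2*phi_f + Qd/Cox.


Step 1: Vt = phi_ms - Qox/Cox + 2*phi_f + Qd/Cox
Step 2: Vt = -0.1 - 0.1197 + 2*0.44 + 0.3172
Step 3: Vt = -0.1 - 0.1197 + 0.88 + 0.3172
Step 4: Vt = 0.9775 V

0.9775


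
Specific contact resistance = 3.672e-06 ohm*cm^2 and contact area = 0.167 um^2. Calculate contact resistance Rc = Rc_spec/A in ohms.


Step 1: Convert area to cm^2: 0.167 um^2 = 1.6700e-09 cm^2
Step 2: Rc = Rc_spec / A = 3.672e-06 / 1.6700e-09
Step 3: Rc = 2.20e+03 ohms

2.20e+03


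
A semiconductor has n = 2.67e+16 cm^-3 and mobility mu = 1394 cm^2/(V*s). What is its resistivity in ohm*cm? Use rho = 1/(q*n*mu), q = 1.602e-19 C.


Step 1: sigma = q * n * mu = 1.602e-19 * 2.67e+16 * 1394 = 5.96261e+00 S/cm
Step 2: rho = 1 / sigma = 1 / 5.96261e+00 = 0.1677 ohm*cm

0.1677


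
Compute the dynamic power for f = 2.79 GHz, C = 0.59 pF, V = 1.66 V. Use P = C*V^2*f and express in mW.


Step 1: V^2 = 1.66^2 = 2.7556 V^2
Step 2: P = C*V^2*f = 0.59e-12 F * 2.7556 * 2.79e9 Hz
Step 3: P = 4.53599316e-03 W
Step 4: P = 4.536 mW

4.536


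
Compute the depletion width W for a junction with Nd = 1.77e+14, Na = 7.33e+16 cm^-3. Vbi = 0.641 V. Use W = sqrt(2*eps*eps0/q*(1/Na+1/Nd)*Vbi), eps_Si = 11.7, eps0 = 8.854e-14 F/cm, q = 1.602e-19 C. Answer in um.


Step 1: 1/Na + 1/Nd = 1/7.33e+16 + 1/1.77e+14 = 5.66336e-15
Step 2: 2*eps*eps0/q = 2*11.7*8.854e-14/1.602e-19 = 1.293281e+07
Step 3: W^2 = 1.293281e+07 * 5.66336e-15 * 0.641 = 4.69489e-08
Step 4: W = sqrt(4.69489e-08) = 2.167e-04 cm = 2.167 um

2.167


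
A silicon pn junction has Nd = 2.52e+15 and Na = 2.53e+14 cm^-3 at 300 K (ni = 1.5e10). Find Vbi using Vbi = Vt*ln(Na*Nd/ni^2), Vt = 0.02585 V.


Step 1: Compute Na*Nd/ni^2 = 2.53e+14 * 2.52e+15 / (1.5e10)^2 = 2.8336e+09
Step 2: ln(2.8336e+09) = 21.7648
Step 3: Vbi = 0.02585 * 21.7648 = 0.563 V

0.563


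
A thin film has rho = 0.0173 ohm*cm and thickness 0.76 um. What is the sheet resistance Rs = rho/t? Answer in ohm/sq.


Step 1: Convert thickness to cm: t = 0.76 um = 7.6000e-05 cm
Step 2: Rs = rho / t = 0.0173 / 7.6000e-05
Step 3: Rs = 227.6 ohm/sq

227.6


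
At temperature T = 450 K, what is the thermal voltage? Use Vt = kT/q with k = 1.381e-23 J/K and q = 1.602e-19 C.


Step 1: kT = 1.381e-23 * 450 = 6.2145e-21 J
Step 2: Vt = kT/q = 6.2145e-21 / 1.602e-19
Step 3: Vt = 0.03879 V

0.03879


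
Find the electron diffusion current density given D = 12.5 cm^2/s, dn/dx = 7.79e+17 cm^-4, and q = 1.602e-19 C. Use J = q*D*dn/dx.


Step 1: J = q * D * (dn/dx)
Step 2: J = 1.602e-19 * 12.5 * 7.79e+17
Step 3: J = 1.56e+00 A/cm^2

1.56e+00


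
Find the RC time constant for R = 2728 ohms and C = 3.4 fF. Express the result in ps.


Step 1: tau = R * C
Step 2: tau = 2728 * 3.4 fF = 2728 * 3.4e-15 F
Step 3: tau = 9.2752e-12 s = 9.2752 ps

9.2752


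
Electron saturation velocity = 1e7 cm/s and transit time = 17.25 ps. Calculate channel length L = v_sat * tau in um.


Step 1: tau in seconds = 17.25 ps * 1e-12 = 1.7250e-11 s
Step 2: L = v_sat * tau = 1e7 * 1.7250e-11 = 1.7250e-04 cm
Step 3: L in um = 1.7250e-04 * 1e4 = 1.725 um

1.725


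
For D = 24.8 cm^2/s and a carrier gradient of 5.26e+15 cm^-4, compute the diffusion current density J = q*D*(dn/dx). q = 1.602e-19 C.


Step 1: J = q * D * (dn/dx)
Step 2: J = 1.602e-19 * 24.8 * 5.26e+15
Step 3: J = 2.09e-02 A/cm^2

2.09e-02


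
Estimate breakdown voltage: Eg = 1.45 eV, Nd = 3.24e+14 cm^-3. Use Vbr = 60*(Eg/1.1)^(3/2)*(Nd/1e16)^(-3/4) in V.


Step 1: Eg/1.1 = 1.45/1.1 = 1.318182
Step 2: (Eg/1.1)^1.5 = 1.318182^1.5 = 1.513433
Step 3: (Nd/1e16)^(-0.75) = (0.0324)^(-0.75) = 13.094570
Step 4: Vbr = 60 * 1.513433 * 13.094570 = 1189.1 V

1189.1


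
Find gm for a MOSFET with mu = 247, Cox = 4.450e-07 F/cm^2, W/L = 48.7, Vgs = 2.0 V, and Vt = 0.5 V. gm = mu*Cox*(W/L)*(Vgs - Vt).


Step 1: Vov = Vgs - Vt = 2.0 - 0.5 = 1.5 V
Step 2: gm = mu * Cox * (W/L) * Vov
Step 3: gm = 247 * 4.450e-07 * 48.7 * 1.5 = 8.03e-03 S

8.03e-03


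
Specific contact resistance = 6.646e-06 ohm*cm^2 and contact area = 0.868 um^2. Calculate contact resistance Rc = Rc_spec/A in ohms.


Step 1: Convert area to cm^2: 0.868 um^2 = 8.6800e-09 cm^2
Step 2: Rc = Rc_spec / A = 6.646e-06 / 8.6800e-09
Step 3: Rc = 7.66e+02 ohms

7.66e+02


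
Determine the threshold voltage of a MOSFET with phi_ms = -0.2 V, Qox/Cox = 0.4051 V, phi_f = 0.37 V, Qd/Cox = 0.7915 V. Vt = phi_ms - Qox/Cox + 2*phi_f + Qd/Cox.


Step 1: Vt = phi_ms - Qox/Cox + 2*phi_f + Qd/Cox
Step 2: Vt = -0.2 - 0.4051 + 2*0.37 + 0.7915
Step 3: Vt = -0.2 - 0.4051 + 0.74 + 0.7915
Step 4: Vt = 0.9264 V

0.9264


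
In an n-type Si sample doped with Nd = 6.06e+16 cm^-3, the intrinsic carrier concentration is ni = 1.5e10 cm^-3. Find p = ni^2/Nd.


Step 1: Since Nd >> ni, n ≈ Nd = 6.06e+16 cm^-3
Step 2: p = ni^2 / n = (1.5e10)^2 / 6.06e+16
Step 3: p = 2.25e20 / 6.06e+16 = 3.71e+03 cm^-3

3.71e+03


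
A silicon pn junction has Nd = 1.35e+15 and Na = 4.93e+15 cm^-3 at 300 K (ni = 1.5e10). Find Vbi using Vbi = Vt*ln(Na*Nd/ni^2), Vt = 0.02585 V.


Step 1: Compute Na*Nd/ni^2 = 4.93e+15 * 1.35e+15 / (1.5e10)^2 = 2.9580e+10
Step 2: ln(2.9580e+10) = 24.1104
Step 3: Vbi = 0.02585 * 24.1104 = 0.623 V

0.623


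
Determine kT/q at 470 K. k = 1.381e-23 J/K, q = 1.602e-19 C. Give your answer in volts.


Step 1: kT = 1.381e-23 * 470 = 6.4907e-21 J
Step 2: Vt = kT/q = 6.4907e-21 / 1.602e-19
Step 3: Vt = 0.04052 V

0.04052


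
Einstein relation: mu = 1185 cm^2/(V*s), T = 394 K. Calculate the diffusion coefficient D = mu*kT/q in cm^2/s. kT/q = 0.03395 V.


Step 1: D = mu * (kT/q)
Step 2: D = 1185 * 0.03395
Step 3: D = 40.23 cm^2/s

40.23


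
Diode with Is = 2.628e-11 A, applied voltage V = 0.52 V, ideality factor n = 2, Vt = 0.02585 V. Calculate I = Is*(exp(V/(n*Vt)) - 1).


Step 1: V/(n*Vt) = 0.52/(2*0.02585) = 10.0580
Step 2: exp(10.0580) = 2.3342e+04
Step 3: I = 2.628e-11 * (2.3342e+04 - 1) = 6.13e-07 A

6.13e-07


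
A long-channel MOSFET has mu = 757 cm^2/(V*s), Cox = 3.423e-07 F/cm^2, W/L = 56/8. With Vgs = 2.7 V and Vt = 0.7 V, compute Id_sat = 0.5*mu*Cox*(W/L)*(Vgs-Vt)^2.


Step 1: Overdrive voltage Vov = Vgs - Vt = 2.7 - 0.7 = 2.0 V
Step 2: W/L = 56/8 = 7
Step 3: Id = 0.5 * 757 * 3.423e-07 * 7 * 2.0^2
Step 4: Id = 3.63e-03 A

3.63e-03


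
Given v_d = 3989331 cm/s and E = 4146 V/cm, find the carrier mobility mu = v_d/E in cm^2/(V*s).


Step 1: mu = v_d / E
Step 2: mu = 3989331 / 4146
Step 3: mu = 962.21 cm^2/(V*s)

962.21


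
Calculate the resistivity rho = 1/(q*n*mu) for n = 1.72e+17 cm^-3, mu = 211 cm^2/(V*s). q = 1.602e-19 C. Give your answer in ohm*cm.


Step 1: sigma = q * n * mu = 1.602e-19 * 1.72e+17 * 211 = 5.81398e+00 S/cm
Step 2: rho = 1 / sigma = 1 / 5.81398e+00 = 0.172 ohm*cm

0.172


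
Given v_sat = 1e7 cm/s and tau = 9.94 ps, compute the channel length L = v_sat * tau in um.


Step 1: tau in seconds = 9.94 ps * 1e-12 = 9.9400e-12 s
Step 2: L = v_sat * tau = 1e7 * 9.9400e-12 = 9.9400e-05 cm
Step 3: L in um = 9.9400e-05 * 1e4 = 0.994 um

0.994


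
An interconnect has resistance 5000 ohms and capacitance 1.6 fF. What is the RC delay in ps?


Step 1: tau = R * C
Step 2: tau = 5000 * 1.6 fF = 5000 * 1.6e-15 F
Step 3: tau = 8e-12 s = 8.0 ps

8.0


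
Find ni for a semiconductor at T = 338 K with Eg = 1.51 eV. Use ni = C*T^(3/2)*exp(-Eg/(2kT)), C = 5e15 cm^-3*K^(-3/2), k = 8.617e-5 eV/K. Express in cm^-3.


Step 1: Compute kT = 8.617e-5 * 338 = 0.02912546 eV
Step 2: Exponent = -Eg/(2kT) = -1.51/(2*0.02912546) = -25.92234
Step 3: T^(3/2) = 338^1.5 = 6214.05
Step 4: ni = 5e15 * 6214.05 * exp(-25.92234) = 1.72e+08 cm^-3

1.72e+08


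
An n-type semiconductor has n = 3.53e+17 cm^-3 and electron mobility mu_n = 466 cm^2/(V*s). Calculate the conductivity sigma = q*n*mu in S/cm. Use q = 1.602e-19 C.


Step 1: sigma = q * n * mu
Step 2: sigma = 1.602e-19 * 3.53e+17 * 466
Step 3: sigma = 2.635e+01 S/cm

2.635e+01


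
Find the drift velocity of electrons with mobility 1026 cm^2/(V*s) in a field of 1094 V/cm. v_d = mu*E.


Step 1: v_d = mu * E
Step 2: v_d = 1026 * 1094 = 1122444
Step 3: v_d = 1.12e+06 cm/s

1.12e+06


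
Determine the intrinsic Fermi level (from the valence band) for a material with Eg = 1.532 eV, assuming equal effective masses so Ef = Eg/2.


Step 1: For an intrinsic semiconductor, the Fermi level sits at midgap.
Step 2: Ef = Eg / 2 = 1.532 / 2 = 0.766 eV

0.766


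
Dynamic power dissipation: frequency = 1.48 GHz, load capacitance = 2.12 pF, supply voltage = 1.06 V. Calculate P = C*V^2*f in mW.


Step 1: V^2 = 1.06^2 = 1.1236 V^2
Step 2: P = C*V^2*f = 2.12e-12 F * 1.1236 * 1.48e9 Hz
Step 3: P = 3.52540736e-03 W
Step 4: P = 3.525 mW

3.525


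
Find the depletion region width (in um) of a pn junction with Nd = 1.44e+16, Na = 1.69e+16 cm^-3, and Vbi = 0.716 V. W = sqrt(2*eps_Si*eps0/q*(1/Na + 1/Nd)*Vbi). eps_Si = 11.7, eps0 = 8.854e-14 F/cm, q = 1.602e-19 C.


Step 1: 1/Na + 1/Nd = 1/1.69e+16 + 1/1.44e+16 = 1.28616e-16
Step 2: 2*eps*eps0/q = 2*11.7*8.854e-14/1.602e-19 = 1.293281e+07
Step 3: W^2 = 1.293281e+07 * 1.28616e-16 * 0.716 = 1.19097e-09
Step 4: W = sqrt(1.19097e-09) = 3.451e-05 cm = 0.3451 um

0.3451


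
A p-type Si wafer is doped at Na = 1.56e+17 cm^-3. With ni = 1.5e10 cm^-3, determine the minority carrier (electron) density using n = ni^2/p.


Step 1: Majority hole concentration p ≈ Na = 1.56e+17 cm^-3
Step 2: n = ni^2 / Na = (1.5e10)^2 / 1.56e+17
Step 3: n = 1.44e+03 cm^-3

1.44e+03


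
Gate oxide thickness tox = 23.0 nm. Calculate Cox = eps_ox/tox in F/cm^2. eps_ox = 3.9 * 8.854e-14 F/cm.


Step 1: eps_ox = 3.9 * 8.854e-14 = 3.45306e-13 F/cm
Step 2: tox in cm = 23.0 nm * 1e-7 = 2.3000e-06 cm
Step 3: Cox = 3.45306e-13 / 2.3000e-06 = 1.50e-07 F/cm^2

1.50e-07


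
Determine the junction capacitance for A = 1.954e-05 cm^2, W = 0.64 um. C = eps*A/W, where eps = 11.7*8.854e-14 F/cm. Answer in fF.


Step 1: eps_Si = 11.7 * 8.854e-14 = 1.035918e-12 F/cm
Step 2: W in cm = 0.64 * 1e-4 = 6.40e-05 cm
Step 3: C = 1.035918e-12 * 1.954e-05 / 6.40e-05 = 3.162787e-13 F
Step 4: C = 316.28 fF

316.28


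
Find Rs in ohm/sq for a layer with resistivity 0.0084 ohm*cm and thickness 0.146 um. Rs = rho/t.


Step 1: Convert thickness to cm: t = 0.146 um = 1.4600e-05 cm
Step 2: Rs = rho / t = 0.0084 / 1.4600e-05
Step 3: Rs = 575.3 ohm/sq

575.3


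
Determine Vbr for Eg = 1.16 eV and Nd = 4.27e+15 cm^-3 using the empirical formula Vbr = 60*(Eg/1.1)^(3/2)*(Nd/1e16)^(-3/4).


Step 1: Eg/1.1 = 1.16/1.1 = 1.054545
Step 2: (Eg/1.1)^1.5 = 1.054545^1.5 = 1.082923
Step 3: (Nd/1e16)^(-0.75) = (0.427)^(-0.75) = 1.893124
Step 4: Vbr = 60 * 1.082923 * 1.893124 = 123.0 V

123.0


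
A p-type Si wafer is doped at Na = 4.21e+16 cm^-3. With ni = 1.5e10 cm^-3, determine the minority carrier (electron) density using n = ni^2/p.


Step 1: Majority hole concentration p ≈ Na = 4.21e+16 cm^-3
Step 2: n = ni^2 / Na = (1.5e10)^2 / 4.21e+16
Step 3: n = 5.34e+03 cm^-3

5.34e+03


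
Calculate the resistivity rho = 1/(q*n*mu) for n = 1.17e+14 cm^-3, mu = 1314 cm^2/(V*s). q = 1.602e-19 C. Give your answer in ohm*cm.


Step 1: sigma = q * n * mu = 1.602e-19 * 1.17e+14 * 1314 = 2.46288e-02 S/cm
Step 2: rho = 1 / sigma = 1 / 2.46288e-02 = 40.6 ohm*cm

40.6


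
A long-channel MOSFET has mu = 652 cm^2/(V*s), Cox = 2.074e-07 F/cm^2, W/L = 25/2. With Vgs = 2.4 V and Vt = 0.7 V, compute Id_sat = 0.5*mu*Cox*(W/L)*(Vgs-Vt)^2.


Step 1: Overdrive voltage Vov = Vgs - Vt = 2.4 - 0.7 = 1.7 V
Step 2: W/L = 25/2 = 12.5
Step 3: Id = 0.5 * 652 * 2.074e-07 * 12.5 * 1.7^2
Step 4: Id = 2.44e-03 A

2.44e-03


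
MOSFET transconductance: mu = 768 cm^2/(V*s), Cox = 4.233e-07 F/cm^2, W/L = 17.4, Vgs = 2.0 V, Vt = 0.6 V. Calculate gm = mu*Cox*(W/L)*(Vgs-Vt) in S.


Step 1: Vov = Vgs - Vt = 2.0 - 0.6 = 1.4 V
Step 2: gm = mu * Cox * (W/L) * Vov
Step 3: gm = 768 * 4.233e-07 * 17.4 * 1.4 = 7.92e-03 S

7.92e-03


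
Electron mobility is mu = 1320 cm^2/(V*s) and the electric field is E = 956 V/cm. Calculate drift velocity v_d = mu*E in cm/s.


Step 1: v_d = mu * E
Step 2: v_d = 1320 * 956 = 1261920
Step 3: v_d = 1.26e+06 cm/s

1.26e+06


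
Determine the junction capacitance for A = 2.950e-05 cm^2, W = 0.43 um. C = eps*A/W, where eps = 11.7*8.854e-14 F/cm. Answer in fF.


Step 1: eps_Si = 11.7 * 8.854e-14 = 1.035918e-12 F/cm
Step 2: W in cm = 0.43 * 1e-4 = 4.30e-05 cm
Step 3: C = 1.035918e-12 * 2.950e-05 / 4.30e-05 = 7.106879e-13 F
Step 4: C = 710.69 fF

710.69


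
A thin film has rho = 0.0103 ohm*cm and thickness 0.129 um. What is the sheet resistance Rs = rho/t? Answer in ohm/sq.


Step 1: Convert thickness to cm: t = 0.129 um = 1.2900e-05 cm
Step 2: Rs = rho / t = 0.0103 / 1.2900e-05
Step 3: Rs = 798.4 ohm/sq

798.4


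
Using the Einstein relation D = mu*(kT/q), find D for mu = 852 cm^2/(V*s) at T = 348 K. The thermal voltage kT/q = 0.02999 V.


Step 1: D = mu * (kT/q)
Step 2: D = 852 * 0.02999
Step 3: D = 25.55 cm^2/s

25.55


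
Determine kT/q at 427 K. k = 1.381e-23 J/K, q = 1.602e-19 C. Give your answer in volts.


Step 1: kT = 1.381e-23 * 427 = 5.89687e-21 J
Step 2: Vt = kT/q = 5.89687e-21 / 1.602e-19
Step 3: Vt = 0.03681 V

0.03681


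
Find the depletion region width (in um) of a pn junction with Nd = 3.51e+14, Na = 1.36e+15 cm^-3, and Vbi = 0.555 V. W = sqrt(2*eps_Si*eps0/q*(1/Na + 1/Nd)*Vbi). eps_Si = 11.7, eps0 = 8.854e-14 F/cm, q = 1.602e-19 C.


Step 1: 1/Na + 1/Nd = 1/1.36e+15 + 1/3.51e+14 = 3.58430e-15
Step 2: 2*eps*eps0/q = 2*11.7*8.854e-14/1.602e-19 = 1.293281e+07
Step 3: W^2 = 1.293281e+07 * 3.58430e-15 * 0.555 = 2.57271e-08
Step 4: W = sqrt(2.57271e-08) = 1.604e-04 cm = 1.604 um

1.604


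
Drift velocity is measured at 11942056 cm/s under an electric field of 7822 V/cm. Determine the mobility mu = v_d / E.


Step 1: mu = v_d / E
Step 2: mu = 11942056 / 7822
Step 3: mu = 1526.73 cm^2/(V*s)

1526.73
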